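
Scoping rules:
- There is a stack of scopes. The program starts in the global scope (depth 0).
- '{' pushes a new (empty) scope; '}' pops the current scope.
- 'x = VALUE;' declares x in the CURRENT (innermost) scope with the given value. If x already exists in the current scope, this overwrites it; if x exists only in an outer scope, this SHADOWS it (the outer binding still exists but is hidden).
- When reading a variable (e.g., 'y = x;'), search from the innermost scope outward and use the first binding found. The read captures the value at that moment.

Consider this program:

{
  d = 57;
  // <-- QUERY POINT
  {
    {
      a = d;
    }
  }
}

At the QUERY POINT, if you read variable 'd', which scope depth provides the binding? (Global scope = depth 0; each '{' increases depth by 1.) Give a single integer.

Answer: 1

Derivation:
Step 1: enter scope (depth=1)
Step 2: declare d=57 at depth 1
Visible at query point: d=57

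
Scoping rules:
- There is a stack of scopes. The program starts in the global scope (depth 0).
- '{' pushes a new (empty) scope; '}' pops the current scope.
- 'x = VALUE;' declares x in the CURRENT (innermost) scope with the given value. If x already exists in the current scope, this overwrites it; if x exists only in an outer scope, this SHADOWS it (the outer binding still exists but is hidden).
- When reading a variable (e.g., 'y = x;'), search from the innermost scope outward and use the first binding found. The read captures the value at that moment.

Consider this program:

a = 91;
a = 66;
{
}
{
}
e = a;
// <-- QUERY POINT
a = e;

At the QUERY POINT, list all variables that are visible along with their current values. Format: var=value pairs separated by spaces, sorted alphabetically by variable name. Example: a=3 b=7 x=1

Answer: a=66 e=66

Derivation:
Step 1: declare a=91 at depth 0
Step 2: declare a=66 at depth 0
Step 3: enter scope (depth=1)
Step 4: exit scope (depth=0)
Step 5: enter scope (depth=1)
Step 6: exit scope (depth=0)
Step 7: declare e=(read a)=66 at depth 0
Visible at query point: a=66 e=66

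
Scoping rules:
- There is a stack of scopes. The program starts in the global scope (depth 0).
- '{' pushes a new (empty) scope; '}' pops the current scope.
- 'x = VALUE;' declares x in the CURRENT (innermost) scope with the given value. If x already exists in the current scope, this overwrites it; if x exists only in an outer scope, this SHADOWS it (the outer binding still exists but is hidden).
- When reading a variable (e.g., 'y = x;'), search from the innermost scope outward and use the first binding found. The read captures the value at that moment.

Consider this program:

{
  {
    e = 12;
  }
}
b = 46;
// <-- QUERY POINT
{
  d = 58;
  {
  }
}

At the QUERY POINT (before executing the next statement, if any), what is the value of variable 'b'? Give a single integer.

Step 1: enter scope (depth=1)
Step 2: enter scope (depth=2)
Step 3: declare e=12 at depth 2
Step 4: exit scope (depth=1)
Step 5: exit scope (depth=0)
Step 6: declare b=46 at depth 0
Visible at query point: b=46

Answer: 46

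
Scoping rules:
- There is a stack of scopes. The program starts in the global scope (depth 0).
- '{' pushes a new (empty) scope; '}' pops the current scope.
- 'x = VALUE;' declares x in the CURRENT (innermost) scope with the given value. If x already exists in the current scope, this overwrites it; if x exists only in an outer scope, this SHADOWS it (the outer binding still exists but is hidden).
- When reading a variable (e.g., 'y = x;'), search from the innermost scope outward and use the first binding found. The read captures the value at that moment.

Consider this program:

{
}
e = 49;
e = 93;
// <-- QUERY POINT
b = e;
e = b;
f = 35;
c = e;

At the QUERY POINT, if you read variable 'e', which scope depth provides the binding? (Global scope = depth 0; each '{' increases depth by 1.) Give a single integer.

Answer: 0

Derivation:
Step 1: enter scope (depth=1)
Step 2: exit scope (depth=0)
Step 3: declare e=49 at depth 0
Step 4: declare e=93 at depth 0
Visible at query point: e=93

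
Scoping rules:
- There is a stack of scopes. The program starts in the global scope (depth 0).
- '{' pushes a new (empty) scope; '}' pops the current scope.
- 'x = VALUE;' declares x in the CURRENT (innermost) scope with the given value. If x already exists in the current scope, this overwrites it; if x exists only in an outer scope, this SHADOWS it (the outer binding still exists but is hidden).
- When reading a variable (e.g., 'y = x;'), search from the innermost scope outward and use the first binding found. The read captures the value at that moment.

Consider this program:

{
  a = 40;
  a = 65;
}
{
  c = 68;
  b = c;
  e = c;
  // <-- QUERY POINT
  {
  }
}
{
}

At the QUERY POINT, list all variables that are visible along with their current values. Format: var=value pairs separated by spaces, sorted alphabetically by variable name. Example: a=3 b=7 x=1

Answer: b=68 c=68 e=68

Derivation:
Step 1: enter scope (depth=1)
Step 2: declare a=40 at depth 1
Step 3: declare a=65 at depth 1
Step 4: exit scope (depth=0)
Step 5: enter scope (depth=1)
Step 6: declare c=68 at depth 1
Step 7: declare b=(read c)=68 at depth 1
Step 8: declare e=(read c)=68 at depth 1
Visible at query point: b=68 c=68 e=68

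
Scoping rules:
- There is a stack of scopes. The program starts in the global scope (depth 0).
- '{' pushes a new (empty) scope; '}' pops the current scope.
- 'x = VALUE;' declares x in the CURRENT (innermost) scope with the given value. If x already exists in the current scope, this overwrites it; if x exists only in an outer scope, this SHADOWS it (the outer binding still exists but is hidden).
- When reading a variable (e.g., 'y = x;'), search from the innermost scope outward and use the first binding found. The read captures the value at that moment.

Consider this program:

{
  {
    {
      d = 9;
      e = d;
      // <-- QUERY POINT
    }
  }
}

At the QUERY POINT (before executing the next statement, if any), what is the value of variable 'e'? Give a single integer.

Answer: 9

Derivation:
Step 1: enter scope (depth=1)
Step 2: enter scope (depth=2)
Step 3: enter scope (depth=3)
Step 4: declare d=9 at depth 3
Step 5: declare e=(read d)=9 at depth 3
Visible at query point: d=9 e=9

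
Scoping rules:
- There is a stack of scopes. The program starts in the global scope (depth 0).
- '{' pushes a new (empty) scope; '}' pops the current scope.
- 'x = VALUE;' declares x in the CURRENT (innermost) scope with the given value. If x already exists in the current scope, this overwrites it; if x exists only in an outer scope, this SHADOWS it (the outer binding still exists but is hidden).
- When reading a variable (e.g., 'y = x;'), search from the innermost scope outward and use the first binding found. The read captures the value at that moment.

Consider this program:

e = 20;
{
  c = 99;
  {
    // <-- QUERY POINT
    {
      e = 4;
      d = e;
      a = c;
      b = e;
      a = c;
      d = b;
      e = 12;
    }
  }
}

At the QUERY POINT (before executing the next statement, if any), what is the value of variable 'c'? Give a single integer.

Answer: 99

Derivation:
Step 1: declare e=20 at depth 0
Step 2: enter scope (depth=1)
Step 3: declare c=99 at depth 1
Step 4: enter scope (depth=2)
Visible at query point: c=99 e=20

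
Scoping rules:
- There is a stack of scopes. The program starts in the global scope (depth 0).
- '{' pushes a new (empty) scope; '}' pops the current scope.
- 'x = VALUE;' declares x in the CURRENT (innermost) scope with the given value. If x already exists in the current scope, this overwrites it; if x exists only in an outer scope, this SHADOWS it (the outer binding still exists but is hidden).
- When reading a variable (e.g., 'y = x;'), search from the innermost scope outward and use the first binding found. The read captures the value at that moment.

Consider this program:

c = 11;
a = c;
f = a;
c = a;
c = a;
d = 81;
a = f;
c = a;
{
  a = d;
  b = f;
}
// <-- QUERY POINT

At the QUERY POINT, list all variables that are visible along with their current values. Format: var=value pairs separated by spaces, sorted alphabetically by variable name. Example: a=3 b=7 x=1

Step 1: declare c=11 at depth 0
Step 2: declare a=(read c)=11 at depth 0
Step 3: declare f=(read a)=11 at depth 0
Step 4: declare c=(read a)=11 at depth 0
Step 5: declare c=(read a)=11 at depth 0
Step 6: declare d=81 at depth 0
Step 7: declare a=(read f)=11 at depth 0
Step 8: declare c=(read a)=11 at depth 0
Step 9: enter scope (depth=1)
Step 10: declare a=(read d)=81 at depth 1
Step 11: declare b=(read f)=11 at depth 1
Step 12: exit scope (depth=0)
Visible at query point: a=11 c=11 d=81 f=11

Answer: a=11 c=11 d=81 f=11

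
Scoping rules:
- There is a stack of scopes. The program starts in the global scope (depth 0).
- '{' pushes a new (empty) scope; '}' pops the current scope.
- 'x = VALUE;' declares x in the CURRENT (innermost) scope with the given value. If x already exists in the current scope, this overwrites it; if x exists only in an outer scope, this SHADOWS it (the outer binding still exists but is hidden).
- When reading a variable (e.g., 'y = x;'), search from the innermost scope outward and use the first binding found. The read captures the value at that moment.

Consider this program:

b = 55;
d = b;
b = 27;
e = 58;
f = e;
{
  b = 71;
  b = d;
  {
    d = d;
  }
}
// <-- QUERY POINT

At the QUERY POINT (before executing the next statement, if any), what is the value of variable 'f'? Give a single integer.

Step 1: declare b=55 at depth 0
Step 2: declare d=(read b)=55 at depth 0
Step 3: declare b=27 at depth 0
Step 4: declare e=58 at depth 0
Step 5: declare f=(read e)=58 at depth 0
Step 6: enter scope (depth=1)
Step 7: declare b=71 at depth 1
Step 8: declare b=(read d)=55 at depth 1
Step 9: enter scope (depth=2)
Step 10: declare d=(read d)=55 at depth 2
Step 11: exit scope (depth=1)
Step 12: exit scope (depth=0)
Visible at query point: b=27 d=55 e=58 f=58

Answer: 58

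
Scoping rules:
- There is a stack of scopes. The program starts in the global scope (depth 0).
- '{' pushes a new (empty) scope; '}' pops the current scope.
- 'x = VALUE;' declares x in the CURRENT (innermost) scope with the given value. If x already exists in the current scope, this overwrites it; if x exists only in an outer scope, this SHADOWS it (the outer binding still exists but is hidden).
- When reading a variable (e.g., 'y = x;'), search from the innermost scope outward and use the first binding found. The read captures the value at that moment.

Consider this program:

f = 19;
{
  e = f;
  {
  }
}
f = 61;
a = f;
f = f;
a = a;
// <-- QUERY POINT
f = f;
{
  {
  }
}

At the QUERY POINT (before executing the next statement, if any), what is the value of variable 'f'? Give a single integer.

Answer: 61

Derivation:
Step 1: declare f=19 at depth 0
Step 2: enter scope (depth=1)
Step 3: declare e=(read f)=19 at depth 1
Step 4: enter scope (depth=2)
Step 5: exit scope (depth=1)
Step 6: exit scope (depth=0)
Step 7: declare f=61 at depth 0
Step 8: declare a=(read f)=61 at depth 0
Step 9: declare f=(read f)=61 at depth 0
Step 10: declare a=(read a)=61 at depth 0
Visible at query point: a=61 f=61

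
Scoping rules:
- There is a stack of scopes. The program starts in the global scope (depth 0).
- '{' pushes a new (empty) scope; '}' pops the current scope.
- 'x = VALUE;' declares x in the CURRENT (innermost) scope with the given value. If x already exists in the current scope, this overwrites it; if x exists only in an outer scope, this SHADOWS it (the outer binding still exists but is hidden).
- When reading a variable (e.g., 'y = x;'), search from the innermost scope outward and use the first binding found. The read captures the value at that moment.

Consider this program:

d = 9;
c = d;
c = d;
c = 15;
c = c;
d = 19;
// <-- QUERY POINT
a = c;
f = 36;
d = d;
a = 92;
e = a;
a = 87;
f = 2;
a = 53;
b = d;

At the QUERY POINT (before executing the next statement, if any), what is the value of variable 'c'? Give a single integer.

Answer: 15

Derivation:
Step 1: declare d=9 at depth 0
Step 2: declare c=(read d)=9 at depth 0
Step 3: declare c=(read d)=9 at depth 0
Step 4: declare c=15 at depth 0
Step 5: declare c=(read c)=15 at depth 0
Step 6: declare d=19 at depth 0
Visible at query point: c=15 d=19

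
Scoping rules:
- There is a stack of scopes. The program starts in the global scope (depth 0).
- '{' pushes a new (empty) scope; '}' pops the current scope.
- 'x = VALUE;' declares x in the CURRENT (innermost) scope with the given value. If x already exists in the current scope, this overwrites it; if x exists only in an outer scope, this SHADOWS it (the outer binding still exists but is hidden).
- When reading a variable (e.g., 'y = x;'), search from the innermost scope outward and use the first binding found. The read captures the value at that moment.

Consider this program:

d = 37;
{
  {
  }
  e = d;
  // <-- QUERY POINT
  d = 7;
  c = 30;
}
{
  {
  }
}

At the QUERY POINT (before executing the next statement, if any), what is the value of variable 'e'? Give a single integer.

Answer: 37

Derivation:
Step 1: declare d=37 at depth 0
Step 2: enter scope (depth=1)
Step 3: enter scope (depth=2)
Step 4: exit scope (depth=1)
Step 5: declare e=(read d)=37 at depth 1
Visible at query point: d=37 e=37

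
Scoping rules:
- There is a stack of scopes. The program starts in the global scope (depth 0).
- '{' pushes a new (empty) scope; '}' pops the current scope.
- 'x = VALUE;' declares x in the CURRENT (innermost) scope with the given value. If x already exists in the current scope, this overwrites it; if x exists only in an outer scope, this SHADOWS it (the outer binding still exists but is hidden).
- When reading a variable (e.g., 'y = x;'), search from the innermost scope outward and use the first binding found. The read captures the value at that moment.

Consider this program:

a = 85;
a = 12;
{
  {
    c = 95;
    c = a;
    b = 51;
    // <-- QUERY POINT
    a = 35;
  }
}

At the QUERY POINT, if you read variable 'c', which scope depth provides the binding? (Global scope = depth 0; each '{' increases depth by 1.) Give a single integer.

Step 1: declare a=85 at depth 0
Step 2: declare a=12 at depth 0
Step 3: enter scope (depth=1)
Step 4: enter scope (depth=2)
Step 5: declare c=95 at depth 2
Step 6: declare c=(read a)=12 at depth 2
Step 7: declare b=51 at depth 2
Visible at query point: a=12 b=51 c=12

Answer: 2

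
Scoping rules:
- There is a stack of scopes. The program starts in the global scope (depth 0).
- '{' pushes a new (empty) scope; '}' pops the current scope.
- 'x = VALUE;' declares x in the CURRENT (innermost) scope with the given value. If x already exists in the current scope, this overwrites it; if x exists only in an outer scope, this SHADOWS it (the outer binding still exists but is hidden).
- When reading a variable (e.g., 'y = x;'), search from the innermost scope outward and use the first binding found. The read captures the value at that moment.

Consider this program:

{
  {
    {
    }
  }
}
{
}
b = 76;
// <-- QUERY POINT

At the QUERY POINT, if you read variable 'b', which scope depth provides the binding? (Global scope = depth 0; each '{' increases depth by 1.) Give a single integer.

Answer: 0

Derivation:
Step 1: enter scope (depth=1)
Step 2: enter scope (depth=2)
Step 3: enter scope (depth=3)
Step 4: exit scope (depth=2)
Step 5: exit scope (depth=1)
Step 6: exit scope (depth=0)
Step 7: enter scope (depth=1)
Step 8: exit scope (depth=0)
Step 9: declare b=76 at depth 0
Visible at query point: b=76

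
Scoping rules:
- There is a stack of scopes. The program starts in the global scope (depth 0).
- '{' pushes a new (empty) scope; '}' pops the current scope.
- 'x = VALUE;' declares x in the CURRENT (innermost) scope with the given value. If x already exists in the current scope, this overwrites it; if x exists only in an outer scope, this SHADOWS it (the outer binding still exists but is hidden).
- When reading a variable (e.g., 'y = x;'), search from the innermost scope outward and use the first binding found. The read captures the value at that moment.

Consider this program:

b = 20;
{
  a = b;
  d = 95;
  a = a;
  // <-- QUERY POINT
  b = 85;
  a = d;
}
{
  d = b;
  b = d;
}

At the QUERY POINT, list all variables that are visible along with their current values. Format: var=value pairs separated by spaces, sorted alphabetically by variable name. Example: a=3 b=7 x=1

Step 1: declare b=20 at depth 0
Step 2: enter scope (depth=1)
Step 3: declare a=(read b)=20 at depth 1
Step 4: declare d=95 at depth 1
Step 5: declare a=(read a)=20 at depth 1
Visible at query point: a=20 b=20 d=95

Answer: a=20 b=20 d=95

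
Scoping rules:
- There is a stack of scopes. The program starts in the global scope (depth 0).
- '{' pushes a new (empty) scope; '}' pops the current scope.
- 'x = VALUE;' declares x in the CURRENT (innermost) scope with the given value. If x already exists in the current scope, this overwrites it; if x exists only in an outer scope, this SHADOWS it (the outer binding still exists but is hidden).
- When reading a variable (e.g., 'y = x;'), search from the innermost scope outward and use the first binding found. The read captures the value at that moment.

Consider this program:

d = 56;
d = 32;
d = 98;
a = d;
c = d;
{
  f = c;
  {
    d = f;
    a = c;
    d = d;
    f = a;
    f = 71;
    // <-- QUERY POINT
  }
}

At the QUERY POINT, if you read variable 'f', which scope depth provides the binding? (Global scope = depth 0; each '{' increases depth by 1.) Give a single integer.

Step 1: declare d=56 at depth 0
Step 2: declare d=32 at depth 0
Step 3: declare d=98 at depth 0
Step 4: declare a=(read d)=98 at depth 0
Step 5: declare c=(read d)=98 at depth 0
Step 6: enter scope (depth=1)
Step 7: declare f=(read c)=98 at depth 1
Step 8: enter scope (depth=2)
Step 9: declare d=(read f)=98 at depth 2
Step 10: declare a=(read c)=98 at depth 2
Step 11: declare d=(read d)=98 at depth 2
Step 12: declare f=(read a)=98 at depth 2
Step 13: declare f=71 at depth 2
Visible at query point: a=98 c=98 d=98 f=71

Answer: 2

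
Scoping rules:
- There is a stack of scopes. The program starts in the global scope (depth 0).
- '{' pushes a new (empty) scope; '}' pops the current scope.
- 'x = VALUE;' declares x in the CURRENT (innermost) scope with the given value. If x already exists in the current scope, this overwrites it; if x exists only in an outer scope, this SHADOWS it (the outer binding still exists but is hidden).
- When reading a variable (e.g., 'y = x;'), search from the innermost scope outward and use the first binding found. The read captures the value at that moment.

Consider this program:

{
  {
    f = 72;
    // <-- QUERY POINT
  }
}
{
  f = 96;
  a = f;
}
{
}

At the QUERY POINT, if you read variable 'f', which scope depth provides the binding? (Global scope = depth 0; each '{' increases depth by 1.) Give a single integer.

Answer: 2

Derivation:
Step 1: enter scope (depth=1)
Step 2: enter scope (depth=2)
Step 3: declare f=72 at depth 2
Visible at query point: f=72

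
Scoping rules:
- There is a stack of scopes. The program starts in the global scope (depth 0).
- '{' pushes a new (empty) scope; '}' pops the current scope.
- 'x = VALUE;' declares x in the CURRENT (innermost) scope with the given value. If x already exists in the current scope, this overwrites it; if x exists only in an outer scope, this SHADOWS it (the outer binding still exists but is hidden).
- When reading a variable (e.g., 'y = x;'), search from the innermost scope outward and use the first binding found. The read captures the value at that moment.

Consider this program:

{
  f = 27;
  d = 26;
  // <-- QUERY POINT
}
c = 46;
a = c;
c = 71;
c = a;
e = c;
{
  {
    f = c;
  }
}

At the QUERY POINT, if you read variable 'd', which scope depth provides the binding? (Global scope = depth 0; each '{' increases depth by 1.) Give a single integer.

Step 1: enter scope (depth=1)
Step 2: declare f=27 at depth 1
Step 3: declare d=26 at depth 1
Visible at query point: d=26 f=27

Answer: 1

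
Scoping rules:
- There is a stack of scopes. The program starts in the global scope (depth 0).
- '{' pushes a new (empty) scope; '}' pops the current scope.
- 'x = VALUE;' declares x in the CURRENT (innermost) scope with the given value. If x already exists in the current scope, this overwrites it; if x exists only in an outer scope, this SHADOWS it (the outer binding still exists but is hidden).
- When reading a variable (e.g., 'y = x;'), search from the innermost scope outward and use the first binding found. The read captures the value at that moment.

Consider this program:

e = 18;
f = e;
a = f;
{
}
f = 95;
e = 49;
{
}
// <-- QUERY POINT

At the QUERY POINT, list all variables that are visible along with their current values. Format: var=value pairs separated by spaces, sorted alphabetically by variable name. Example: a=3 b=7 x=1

Answer: a=18 e=49 f=95

Derivation:
Step 1: declare e=18 at depth 0
Step 2: declare f=(read e)=18 at depth 0
Step 3: declare a=(read f)=18 at depth 0
Step 4: enter scope (depth=1)
Step 5: exit scope (depth=0)
Step 6: declare f=95 at depth 0
Step 7: declare e=49 at depth 0
Step 8: enter scope (depth=1)
Step 9: exit scope (depth=0)
Visible at query point: a=18 e=49 f=95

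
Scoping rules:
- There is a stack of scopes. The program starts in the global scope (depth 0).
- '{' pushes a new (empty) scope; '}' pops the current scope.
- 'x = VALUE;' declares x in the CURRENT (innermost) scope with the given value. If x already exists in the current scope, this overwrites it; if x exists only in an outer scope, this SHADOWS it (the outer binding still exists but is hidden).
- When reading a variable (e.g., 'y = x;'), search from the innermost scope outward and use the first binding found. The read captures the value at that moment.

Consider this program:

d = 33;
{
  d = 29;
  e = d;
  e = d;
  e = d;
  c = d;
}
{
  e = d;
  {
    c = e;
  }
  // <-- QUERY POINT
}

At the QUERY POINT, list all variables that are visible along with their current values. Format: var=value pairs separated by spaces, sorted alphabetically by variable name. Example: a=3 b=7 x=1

Step 1: declare d=33 at depth 0
Step 2: enter scope (depth=1)
Step 3: declare d=29 at depth 1
Step 4: declare e=(read d)=29 at depth 1
Step 5: declare e=(read d)=29 at depth 1
Step 6: declare e=(read d)=29 at depth 1
Step 7: declare c=(read d)=29 at depth 1
Step 8: exit scope (depth=0)
Step 9: enter scope (depth=1)
Step 10: declare e=(read d)=33 at depth 1
Step 11: enter scope (depth=2)
Step 12: declare c=(read e)=33 at depth 2
Step 13: exit scope (depth=1)
Visible at query point: d=33 e=33

Answer: d=33 e=33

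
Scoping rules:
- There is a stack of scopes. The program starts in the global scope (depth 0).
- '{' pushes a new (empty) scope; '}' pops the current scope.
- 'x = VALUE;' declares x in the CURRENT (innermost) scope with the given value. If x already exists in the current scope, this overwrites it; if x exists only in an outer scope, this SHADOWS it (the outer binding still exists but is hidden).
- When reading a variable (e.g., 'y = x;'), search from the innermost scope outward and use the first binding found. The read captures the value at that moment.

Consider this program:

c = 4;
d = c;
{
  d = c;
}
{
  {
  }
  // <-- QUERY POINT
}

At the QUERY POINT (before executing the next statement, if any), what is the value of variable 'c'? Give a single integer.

Answer: 4

Derivation:
Step 1: declare c=4 at depth 0
Step 2: declare d=(read c)=4 at depth 0
Step 3: enter scope (depth=1)
Step 4: declare d=(read c)=4 at depth 1
Step 5: exit scope (depth=0)
Step 6: enter scope (depth=1)
Step 7: enter scope (depth=2)
Step 8: exit scope (depth=1)
Visible at query point: c=4 d=4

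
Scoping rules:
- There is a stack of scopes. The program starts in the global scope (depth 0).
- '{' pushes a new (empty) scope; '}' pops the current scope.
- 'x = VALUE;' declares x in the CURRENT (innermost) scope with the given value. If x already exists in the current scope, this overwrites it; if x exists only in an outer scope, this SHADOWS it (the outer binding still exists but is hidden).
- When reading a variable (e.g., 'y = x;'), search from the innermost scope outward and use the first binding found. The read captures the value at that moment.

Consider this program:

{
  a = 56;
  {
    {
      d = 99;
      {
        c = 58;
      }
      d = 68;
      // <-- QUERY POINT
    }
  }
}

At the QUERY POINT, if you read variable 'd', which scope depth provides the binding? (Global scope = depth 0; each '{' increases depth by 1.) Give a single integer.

Step 1: enter scope (depth=1)
Step 2: declare a=56 at depth 1
Step 3: enter scope (depth=2)
Step 4: enter scope (depth=3)
Step 5: declare d=99 at depth 3
Step 6: enter scope (depth=4)
Step 7: declare c=58 at depth 4
Step 8: exit scope (depth=3)
Step 9: declare d=68 at depth 3
Visible at query point: a=56 d=68

Answer: 3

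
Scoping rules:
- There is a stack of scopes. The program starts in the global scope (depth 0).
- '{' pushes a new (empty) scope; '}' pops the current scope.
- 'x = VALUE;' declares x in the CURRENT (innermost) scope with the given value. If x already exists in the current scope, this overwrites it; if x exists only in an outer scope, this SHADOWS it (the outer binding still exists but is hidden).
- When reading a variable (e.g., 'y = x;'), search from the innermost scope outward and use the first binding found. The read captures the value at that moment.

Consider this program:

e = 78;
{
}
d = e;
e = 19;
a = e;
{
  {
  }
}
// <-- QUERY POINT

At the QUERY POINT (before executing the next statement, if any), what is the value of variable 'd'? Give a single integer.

Step 1: declare e=78 at depth 0
Step 2: enter scope (depth=1)
Step 3: exit scope (depth=0)
Step 4: declare d=(read e)=78 at depth 0
Step 5: declare e=19 at depth 0
Step 6: declare a=(read e)=19 at depth 0
Step 7: enter scope (depth=1)
Step 8: enter scope (depth=2)
Step 9: exit scope (depth=1)
Step 10: exit scope (depth=0)
Visible at query point: a=19 d=78 e=19

Answer: 78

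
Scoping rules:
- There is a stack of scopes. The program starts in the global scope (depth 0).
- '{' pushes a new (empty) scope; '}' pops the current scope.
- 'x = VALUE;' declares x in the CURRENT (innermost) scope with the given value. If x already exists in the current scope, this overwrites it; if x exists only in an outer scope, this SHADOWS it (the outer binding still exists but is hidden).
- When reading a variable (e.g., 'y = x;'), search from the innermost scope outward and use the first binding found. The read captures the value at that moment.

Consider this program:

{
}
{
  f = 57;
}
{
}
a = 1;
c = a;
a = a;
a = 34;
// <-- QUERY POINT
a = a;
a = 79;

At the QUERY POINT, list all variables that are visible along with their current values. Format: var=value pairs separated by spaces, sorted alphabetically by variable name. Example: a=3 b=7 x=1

Step 1: enter scope (depth=1)
Step 2: exit scope (depth=0)
Step 3: enter scope (depth=1)
Step 4: declare f=57 at depth 1
Step 5: exit scope (depth=0)
Step 6: enter scope (depth=1)
Step 7: exit scope (depth=0)
Step 8: declare a=1 at depth 0
Step 9: declare c=(read a)=1 at depth 0
Step 10: declare a=(read a)=1 at depth 0
Step 11: declare a=34 at depth 0
Visible at query point: a=34 c=1

Answer: a=34 c=1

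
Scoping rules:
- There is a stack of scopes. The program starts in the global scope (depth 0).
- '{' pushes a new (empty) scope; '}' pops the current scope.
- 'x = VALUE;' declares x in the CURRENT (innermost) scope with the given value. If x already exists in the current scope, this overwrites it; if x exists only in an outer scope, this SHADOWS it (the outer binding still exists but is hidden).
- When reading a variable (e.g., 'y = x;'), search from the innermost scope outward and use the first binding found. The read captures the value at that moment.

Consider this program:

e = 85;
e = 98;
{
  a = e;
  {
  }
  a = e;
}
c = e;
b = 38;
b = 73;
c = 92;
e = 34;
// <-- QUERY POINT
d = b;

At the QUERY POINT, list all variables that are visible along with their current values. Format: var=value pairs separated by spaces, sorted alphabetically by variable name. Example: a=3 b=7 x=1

Answer: b=73 c=92 e=34

Derivation:
Step 1: declare e=85 at depth 0
Step 2: declare e=98 at depth 0
Step 3: enter scope (depth=1)
Step 4: declare a=(read e)=98 at depth 1
Step 5: enter scope (depth=2)
Step 6: exit scope (depth=1)
Step 7: declare a=(read e)=98 at depth 1
Step 8: exit scope (depth=0)
Step 9: declare c=(read e)=98 at depth 0
Step 10: declare b=38 at depth 0
Step 11: declare b=73 at depth 0
Step 12: declare c=92 at depth 0
Step 13: declare e=34 at depth 0
Visible at query point: b=73 c=92 e=34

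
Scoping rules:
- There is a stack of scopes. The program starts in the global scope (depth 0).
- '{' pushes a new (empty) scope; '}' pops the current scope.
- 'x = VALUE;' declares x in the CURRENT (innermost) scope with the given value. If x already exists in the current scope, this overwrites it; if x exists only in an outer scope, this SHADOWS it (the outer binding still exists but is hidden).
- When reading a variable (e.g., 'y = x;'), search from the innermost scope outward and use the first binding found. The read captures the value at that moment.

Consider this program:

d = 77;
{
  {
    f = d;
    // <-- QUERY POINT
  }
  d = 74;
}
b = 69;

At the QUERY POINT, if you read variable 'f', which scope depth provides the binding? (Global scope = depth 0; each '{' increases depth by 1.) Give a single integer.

Step 1: declare d=77 at depth 0
Step 2: enter scope (depth=1)
Step 3: enter scope (depth=2)
Step 4: declare f=(read d)=77 at depth 2
Visible at query point: d=77 f=77

Answer: 2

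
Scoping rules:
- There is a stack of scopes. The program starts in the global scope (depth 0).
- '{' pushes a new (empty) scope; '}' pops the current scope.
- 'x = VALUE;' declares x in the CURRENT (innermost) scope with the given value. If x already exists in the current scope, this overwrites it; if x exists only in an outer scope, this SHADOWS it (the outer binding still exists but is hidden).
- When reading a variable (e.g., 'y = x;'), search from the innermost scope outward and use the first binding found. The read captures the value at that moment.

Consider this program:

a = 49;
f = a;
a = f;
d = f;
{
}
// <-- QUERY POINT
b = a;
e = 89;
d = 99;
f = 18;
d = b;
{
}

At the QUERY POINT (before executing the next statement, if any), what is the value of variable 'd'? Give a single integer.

Answer: 49

Derivation:
Step 1: declare a=49 at depth 0
Step 2: declare f=(read a)=49 at depth 0
Step 3: declare a=(read f)=49 at depth 0
Step 4: declare d=(read f)=49 at depth 0
Step 5: enter scope (depth=1)
Step 6: exit scope (depth=0)
Visible at query point: a=49 d=49 f=49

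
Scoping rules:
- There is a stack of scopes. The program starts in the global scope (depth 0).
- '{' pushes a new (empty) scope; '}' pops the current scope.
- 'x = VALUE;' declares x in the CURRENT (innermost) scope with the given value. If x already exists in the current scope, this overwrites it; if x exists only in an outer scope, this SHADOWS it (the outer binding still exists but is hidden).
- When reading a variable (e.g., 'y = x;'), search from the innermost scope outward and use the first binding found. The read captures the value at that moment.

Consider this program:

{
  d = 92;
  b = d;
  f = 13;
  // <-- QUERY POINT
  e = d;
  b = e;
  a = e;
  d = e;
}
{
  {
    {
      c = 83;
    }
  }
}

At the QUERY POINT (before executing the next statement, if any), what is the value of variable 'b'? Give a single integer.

Step 1: enter scope (depth=1)
Step 2: declare d=92 at depth 1
Step 3: declare b=(read d)=92 at depth 1
Step 4: declare f=13 at depth 1
Visible at query point: b=92 d=92 f=13

Answer: 92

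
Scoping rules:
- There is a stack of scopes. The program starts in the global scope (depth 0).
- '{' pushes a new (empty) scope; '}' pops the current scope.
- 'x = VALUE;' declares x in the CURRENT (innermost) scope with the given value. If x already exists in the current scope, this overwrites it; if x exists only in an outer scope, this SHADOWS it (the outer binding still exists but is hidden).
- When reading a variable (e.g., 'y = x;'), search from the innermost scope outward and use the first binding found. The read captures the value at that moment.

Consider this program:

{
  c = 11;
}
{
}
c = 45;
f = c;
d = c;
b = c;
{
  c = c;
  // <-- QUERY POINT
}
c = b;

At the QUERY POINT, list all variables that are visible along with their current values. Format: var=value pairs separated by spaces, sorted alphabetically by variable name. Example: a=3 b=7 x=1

Answer: b=45 c=45 d=45 f=45

Derivation:
Step 1: enter scope (depth=1)
Step 2: declare c=11 at depth 1
Step 3: exit scope (depth=0)
Step 4: enter scope (depth=1)
Step 5: exit scope (depth=0)
Step 6: declare c=45 at depth 0
Step 7: declare f=(read c)=45 at depth 0
Step 8: declare d=(read c)=45 at depth 0
Step 9: declare b=(read c)=45 at depth 0
Step 10: enter scope (depth=1)
Step 11: declare c=(read c)=45 at depth 1
Visible at query point: b=45 c=45 d=45 f=45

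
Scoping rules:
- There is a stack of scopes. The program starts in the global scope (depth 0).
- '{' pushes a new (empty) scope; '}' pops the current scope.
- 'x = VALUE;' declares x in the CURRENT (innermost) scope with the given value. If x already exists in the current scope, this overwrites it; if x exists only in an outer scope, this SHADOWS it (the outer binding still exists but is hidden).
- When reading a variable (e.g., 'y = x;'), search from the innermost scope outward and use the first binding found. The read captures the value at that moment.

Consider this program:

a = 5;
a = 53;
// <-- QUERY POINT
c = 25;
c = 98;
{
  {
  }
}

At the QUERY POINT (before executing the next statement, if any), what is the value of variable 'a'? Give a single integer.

Step 1: declare a=5 at depth 0
Step 2: declare a=53 at depth 0
Visible at query point: a=53

Answer: 53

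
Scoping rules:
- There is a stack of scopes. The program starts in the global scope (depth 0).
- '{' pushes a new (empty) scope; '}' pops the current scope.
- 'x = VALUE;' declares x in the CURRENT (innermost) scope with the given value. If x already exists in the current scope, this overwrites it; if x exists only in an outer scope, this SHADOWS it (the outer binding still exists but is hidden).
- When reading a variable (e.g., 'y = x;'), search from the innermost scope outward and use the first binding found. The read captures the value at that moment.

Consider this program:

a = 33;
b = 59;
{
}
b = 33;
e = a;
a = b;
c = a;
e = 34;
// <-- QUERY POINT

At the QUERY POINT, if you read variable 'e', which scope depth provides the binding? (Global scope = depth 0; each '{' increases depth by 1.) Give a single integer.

Step 1: declare a=33 at depth 0
Step 2: declare b=59 at depth 0
Step 3: enter scope (depth=1)
Step 4: exit scope (depth=0)
Step 5: declare b=33 at depth 0
Step 6: declare e=(read a)=33 at depth 0
Step 7: declare a=(read b)=33 at depth 0
Step 8: declare c=(read a)=33 at depth 0
Step 9: declare e=34 at depth 0
Visible at query point: a=33 b=33 c=33 e=34

Answer: 0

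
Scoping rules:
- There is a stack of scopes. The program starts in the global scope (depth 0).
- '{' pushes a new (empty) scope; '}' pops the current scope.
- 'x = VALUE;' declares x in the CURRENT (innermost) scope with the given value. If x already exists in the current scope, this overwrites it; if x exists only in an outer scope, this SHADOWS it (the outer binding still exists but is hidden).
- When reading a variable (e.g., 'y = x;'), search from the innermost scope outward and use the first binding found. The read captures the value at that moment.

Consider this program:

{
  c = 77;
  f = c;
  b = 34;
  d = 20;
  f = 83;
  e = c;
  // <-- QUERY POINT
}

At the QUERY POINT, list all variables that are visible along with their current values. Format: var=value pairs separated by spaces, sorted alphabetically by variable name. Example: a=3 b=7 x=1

Step 1: enter scope (depth=1)
Step 2: declare c=77 at depth 1
Step 3: declare f=(read c)=77 at depth 1
Step 4: declare b=34 at depth 1
Step 5: declare d=20 at depth 1
Step 6: declare f=83 at depth 1
Step 7: declare e=(read c)=77 at depth 1
Visible at query point: b=34 c=77 d=20 e=77 f=83

Answer: b=34 c=77 d=20 e=77 f=83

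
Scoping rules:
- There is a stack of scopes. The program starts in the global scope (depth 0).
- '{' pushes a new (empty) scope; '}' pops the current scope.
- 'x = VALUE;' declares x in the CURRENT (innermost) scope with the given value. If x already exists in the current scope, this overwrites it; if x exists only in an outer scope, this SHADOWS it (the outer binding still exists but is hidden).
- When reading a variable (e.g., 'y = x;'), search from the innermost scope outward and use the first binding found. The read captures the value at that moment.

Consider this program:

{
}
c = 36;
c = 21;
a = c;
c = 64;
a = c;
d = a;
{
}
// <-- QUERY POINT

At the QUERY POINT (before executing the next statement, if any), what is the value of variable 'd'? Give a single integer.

Step 1: enter scope (depth=1)
Step 2: exit scope (depth=0)
Step 3: declare c=36 at depth 0
Step 4: declare c=21 at depth 0
Step 5: declare a=(read c)=21 at depth 0
Step 6: declare c=64 at depth 0
Step 7: declare a=(read c)=64 at depth 0
Step 8: declare d=(read a)=64 at depth 0
Step 9: enter scope (depth=1)
Step 10: exit scope (depth=0)
Visible at query point: a=64 c=64 d=64

Answer: 64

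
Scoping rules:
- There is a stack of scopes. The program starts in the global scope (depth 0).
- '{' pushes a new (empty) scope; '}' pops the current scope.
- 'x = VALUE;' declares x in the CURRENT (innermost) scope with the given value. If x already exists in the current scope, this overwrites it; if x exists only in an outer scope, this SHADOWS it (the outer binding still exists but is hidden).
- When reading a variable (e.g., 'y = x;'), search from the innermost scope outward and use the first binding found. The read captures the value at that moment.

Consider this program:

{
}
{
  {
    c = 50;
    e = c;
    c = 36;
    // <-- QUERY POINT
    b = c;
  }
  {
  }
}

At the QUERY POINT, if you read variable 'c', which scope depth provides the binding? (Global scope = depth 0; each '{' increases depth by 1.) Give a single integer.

Step 1: enter scope (depth=1)
Step 2: exit scope (depth=0)
Step 3: enter scope (depth=1)
Step 4: enter scope (depth=2)
Step 5: declare c=50 at depth 2
Step 6: declare e=(read c)=50 at depth 2
Step 7: declare c=36 at depth 2
Visible at query point: c=36 e=50

Answer: 2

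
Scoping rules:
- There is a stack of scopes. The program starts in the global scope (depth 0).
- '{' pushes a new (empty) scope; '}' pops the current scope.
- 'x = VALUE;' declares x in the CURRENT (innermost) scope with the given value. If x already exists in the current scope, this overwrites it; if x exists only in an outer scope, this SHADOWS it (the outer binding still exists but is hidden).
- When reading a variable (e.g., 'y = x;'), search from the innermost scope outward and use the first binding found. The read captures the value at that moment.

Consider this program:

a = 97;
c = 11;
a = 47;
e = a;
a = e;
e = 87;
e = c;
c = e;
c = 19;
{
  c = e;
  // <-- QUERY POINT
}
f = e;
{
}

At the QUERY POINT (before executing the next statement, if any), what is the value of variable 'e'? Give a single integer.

Answer: 11

Derivation:
Step 1: declare a=97 at depth 0
Step 2: declare c=11 at depth 0
Step 3: declare a=47 at depth 0
Step 4: declare e=(read a)=47 at depth 0
Step 5: declare a=(read e)=47 at depth 0
Step 6: declare e=87 at depth 0
Step 7: declare e=(read c)=11 at depth 0
Step 8: declare c=(read e)=11 at depth 0
Step 9: declare c=19 at depth 0
Step 10: enter scope (depth=1)
Step 11: declare c=(read e)=11 at depth 1
Visible at query point: a=47 c=11 e=11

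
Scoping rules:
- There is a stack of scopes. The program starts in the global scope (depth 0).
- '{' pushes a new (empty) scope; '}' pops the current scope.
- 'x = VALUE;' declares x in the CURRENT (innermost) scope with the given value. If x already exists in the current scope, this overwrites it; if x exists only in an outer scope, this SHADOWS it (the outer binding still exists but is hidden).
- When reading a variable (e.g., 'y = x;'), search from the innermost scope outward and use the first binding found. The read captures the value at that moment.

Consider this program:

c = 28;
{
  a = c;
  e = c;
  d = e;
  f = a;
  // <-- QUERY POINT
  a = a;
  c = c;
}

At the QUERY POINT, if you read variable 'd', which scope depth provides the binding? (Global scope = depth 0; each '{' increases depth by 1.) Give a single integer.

Step 1: declare c=28 at depth 0
Step 2: enter scope (depth=1)
Step 3: declare a=(read c)=28 at depth 1
Step 4: declare e=(read c)=28 at depth 1
Step 5: declare d=(read e)=28 at depth 1
Step 6: declare f=(read a)=28 at depth 1
Visible at query point: a=28 c=28 d=28 e=28 f=28

Answer: 1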